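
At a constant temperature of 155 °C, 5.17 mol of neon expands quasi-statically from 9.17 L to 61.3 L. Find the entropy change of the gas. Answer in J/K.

For an isothermal ideal gas ΔS_gas = nR ln(V₂/V₁) = 5.17 × 8.314 × ln(61.3/9.17) = 81.7 J/K.

ΔS_gas = 81.7 J/K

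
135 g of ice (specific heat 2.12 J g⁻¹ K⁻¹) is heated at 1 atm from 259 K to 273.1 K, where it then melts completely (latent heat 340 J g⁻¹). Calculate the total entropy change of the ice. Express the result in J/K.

Warming step: ΔS₁ = m c ln(T_tr/T_i) = 135 × 2.12 × ln(273.1/259) = 15.17 J/K.
Phase change: ΔS₂ = +mL/T_tr = 135 × 340 / 273.1 = 168.1 J/K.
ΔS_total = (15.17) + (168.1) = 183 J/K.

ΔS = 183 J/K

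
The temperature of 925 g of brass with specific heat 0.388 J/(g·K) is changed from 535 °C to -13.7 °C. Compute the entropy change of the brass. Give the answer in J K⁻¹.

In kelvin: T₁ = 808.15 K, T₂ = 259.45 K. ΔS = ∫dQ_rev/T = m c ln(T₂/T₁) = 925 × 0.388 × ln(259.45/808.15) = -408 J/K.

ΔS = -408 J/K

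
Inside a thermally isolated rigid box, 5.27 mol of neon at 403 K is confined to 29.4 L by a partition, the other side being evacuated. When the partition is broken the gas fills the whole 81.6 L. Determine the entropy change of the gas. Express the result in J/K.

For an ideal gas in free expansion Q = 0 and W = 0, so T is unchanged.
Entropy is a state function; using a reversible isothermal path, ΔS_gas = nR ln(V₂/V₁) = 5.27 × 8.314 × ln(81.6/29.4) = 44.7 J/K.

ΔS_gas = 44.7 J/K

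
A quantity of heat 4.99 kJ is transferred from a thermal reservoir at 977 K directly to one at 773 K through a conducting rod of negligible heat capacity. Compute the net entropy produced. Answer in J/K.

ΔS_hot = −Q/T_H = −4990/977 = -5.107 J/K and ΔS_cold = +Q/T_C = 4990/773 = 6.455 J/K.
ΔS_total = -5.107 + 6.455 = 1.35 J/K, positive as the second law requires.

ΔS_total = 1.35 J/K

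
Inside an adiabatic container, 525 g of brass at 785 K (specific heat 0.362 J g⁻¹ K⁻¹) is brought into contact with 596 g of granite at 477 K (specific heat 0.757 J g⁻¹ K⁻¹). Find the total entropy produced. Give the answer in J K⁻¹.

Energy balance: T_f = (m₁c₁T₁ + m₂c₂T₂)/(m₁c₁ + m₂c₂) = 568.29 K.
ΔS₁ = m₁c₁ ln(T_f/T₁) = 190.05 × ln(568.29/785) = -61.4 J/K.
ΔS₂ = m₂c₂ ln(T_f/T₂) = 451.172 × ln(568.29/477) = 79 J/K.
ΔS_total = -61.4 + 79 = 17.6 J/K.

ΔS_total = 17.6 J/K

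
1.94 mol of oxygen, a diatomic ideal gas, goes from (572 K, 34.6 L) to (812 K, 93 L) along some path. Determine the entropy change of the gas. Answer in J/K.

ΔS = 30.1 J/K

Entropy is a state function: ΔS = nC_V ln(T₂/T₁) + nR ln(V₂/V₁), with C_V = 5R/2 = 20.79 J mol⁻¹ K⁻¹ for a diatomic ideal gas.
ΔS = 1.94 × [20.79 × ln(812/572) + 8.314 × ln(93/34.6)] = 30.1 J/K.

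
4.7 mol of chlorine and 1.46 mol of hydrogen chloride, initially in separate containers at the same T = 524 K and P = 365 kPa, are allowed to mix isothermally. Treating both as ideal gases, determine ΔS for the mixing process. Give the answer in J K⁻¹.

Mole fractions: x_A = 4.7/6.16 = 0.763, x_B = 0.237.
ΔS_mix = −R(n_A ln x_A + n_B ln x_B) = −8.314 × (4.7 ln 0.763 + 1.46 ln 0.237) = 28 J/K.

ΔS_mix = 28 J/K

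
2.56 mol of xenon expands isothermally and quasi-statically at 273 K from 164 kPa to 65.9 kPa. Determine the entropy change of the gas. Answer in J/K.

ΔS_gas = 19.4 J/K

For an isothermal ideal gas ΔS_gas = nR ln(P₁/P₂) = 2.56 × 8.314 × ln(164/65.9) = 19.4 J/K.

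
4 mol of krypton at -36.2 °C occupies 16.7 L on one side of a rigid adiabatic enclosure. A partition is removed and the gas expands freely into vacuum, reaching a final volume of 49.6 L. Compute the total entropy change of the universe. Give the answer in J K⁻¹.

For an ideal gas in free expansion Q = 0 and W = 0, so T is unchanged.
Entropy is a state function; using a reversible isothermal path, ΔS_gas = nR ln(V₂/V₁) = 4 × 8.314 × ln(49.6/16.7) = 36.2 J/K.
The insulated surroundings exchange no heat, so ΔS_surr = 0 and ΔS_universe = ΔS_gas.

ΔS_universe = 36.2 J/K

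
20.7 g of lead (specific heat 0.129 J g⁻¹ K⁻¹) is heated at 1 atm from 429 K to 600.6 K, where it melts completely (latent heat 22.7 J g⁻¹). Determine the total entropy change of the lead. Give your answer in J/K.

ΔS = 1.68 J/K

Warming step: ΔS₁ = m c ln(T_tr/T_i) = 20.7 × 0.129 × ln(600.6/429) = 0.8985 J/K.
Phase change: ΔS₂ = +mL/T_tr = 20.7 × 22.7 / 600.6 = 0.7824 J/K.
ΔS_total = (0.8985) + (0.7824) = 1.68 J/K.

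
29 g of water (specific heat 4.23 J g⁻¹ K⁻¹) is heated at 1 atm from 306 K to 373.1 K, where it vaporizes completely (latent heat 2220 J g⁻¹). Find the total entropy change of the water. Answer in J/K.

ΔS = 197 J/K

Warming step: ΔS₁ = m c ln(T_tr/T_i) = 29 × 4.23 × ln(373.1/306) = 24.32 J/K.
Phase change: ΔS₂ = +mL/T_tr = 29 × 2220 / 373.1 = 172.6 J/K.
ΔS_total = (24.32) + (172.6) = 197 J/K.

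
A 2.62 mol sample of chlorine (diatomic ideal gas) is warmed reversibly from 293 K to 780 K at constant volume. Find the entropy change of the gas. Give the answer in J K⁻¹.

ΔS = 53.3 J/K

At constant volume, ΔS = nC_V ln(T₂/T₁) with C_V = 5R/2 = 20.79 J mol⁻¹ K⁻¹.
ΔS = 2.62 × 20.79 × ln(780/293) = 53.3 J/K.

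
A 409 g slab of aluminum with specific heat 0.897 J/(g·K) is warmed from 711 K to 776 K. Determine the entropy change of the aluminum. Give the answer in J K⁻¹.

ΔS = ∫dQ_rev/T = m c ln(T₂/T₁) = 409 × 0.897 × ln(776/711) = 32.1 J/K.

ΔS = 32.1 J/K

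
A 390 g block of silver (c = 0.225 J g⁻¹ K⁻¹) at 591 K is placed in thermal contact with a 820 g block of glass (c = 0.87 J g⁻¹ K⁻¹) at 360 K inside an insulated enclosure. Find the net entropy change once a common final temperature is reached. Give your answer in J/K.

ΔS_total = 10.9 J/K

Energy balance: T_f = (m₁c₁T₁ + m₂c₂T₂)/(m₁c₁ + m₂c₂) = 385.3 K.
ΔS₁ = m₁c₁ ln(T_f/T₁) = 87.75 × ln(385.3/591) = -37.54 J/K.
ΔS₂ = m₂c₂ ln(T_f/T₂) = 713.4 × ln(385.3/360) = 48.46 J/K.
ΔS_total = -37.54 + 48.46 = 10.9 J/K.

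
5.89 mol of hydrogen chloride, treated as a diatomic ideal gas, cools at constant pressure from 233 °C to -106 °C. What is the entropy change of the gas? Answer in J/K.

In kelvin: T₁ = 506.15 K, T₂ = 167.15 K. At constant pressure, ΔS = nC_p ln(T₂/T₁) with C_p = 7R/2 = 29.1 J mol⁻¹ K⁻¹.
ΔS = 5.89 × 29.1 × ln(167.15/506.15) = -190 J/K.

ΔS = -190 J/K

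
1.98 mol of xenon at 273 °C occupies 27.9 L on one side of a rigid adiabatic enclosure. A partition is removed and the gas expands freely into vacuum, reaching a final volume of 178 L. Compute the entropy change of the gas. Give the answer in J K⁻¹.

For an ideal gas in free expansion Q = 0 and W = 0, so T is unchanged.
Entropy is a state function; using a reversible isothermal path, ΔS_gas = nR ln(V₂/V₁) = 1.98 × 8.314 × ln(178/27.9) = 30.5 J/K.

ΔS_gas = 30.5 J/K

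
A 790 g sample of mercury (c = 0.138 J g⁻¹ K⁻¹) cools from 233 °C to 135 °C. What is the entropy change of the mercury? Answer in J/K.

In kelvin: T₁ = 506.15 K, T₂ = 408.15 K. ΔS = ∫dQ_rev/T = m c ln(T₂/T₁) = 790 × 0.138 × ln(408.15/506.15) = -23.5 J/K.

ΔS = -23.5 J/K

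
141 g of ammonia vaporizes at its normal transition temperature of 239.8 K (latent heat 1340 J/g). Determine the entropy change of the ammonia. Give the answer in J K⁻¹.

ΔS = 788 J/K

Heat absorbed by the substance: Q = mL = 141 × 1340 = 188940 J.
At constant T, ΔS = Q_rev/T = 188940 / 239.8 = 788 J/K.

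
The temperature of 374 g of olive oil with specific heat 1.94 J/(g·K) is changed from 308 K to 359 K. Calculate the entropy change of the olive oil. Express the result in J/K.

ΔS = 111 J/K

ΔS = ∫dQ_rev/T = m c ln(T₂/T₁) = 374 × 1.94 × ln(359/308) = 111 J/K.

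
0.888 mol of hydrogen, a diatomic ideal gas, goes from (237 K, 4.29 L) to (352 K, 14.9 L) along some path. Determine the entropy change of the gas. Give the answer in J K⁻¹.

Entropy is a state function: ΔS = nC_V ln(T₂/T₁) + nR ln(V₂/V₁), with C_V = 5R/2 = 20.79 J mol⁻¹ K⁻¹ for a diatomic ideal gas.
ΔS = 0.888 × [20.79 × ln(352/237) + 8.314 × ln(14.9/4.29)] = 16.5 J/K.

ΔS = 16.5 J/K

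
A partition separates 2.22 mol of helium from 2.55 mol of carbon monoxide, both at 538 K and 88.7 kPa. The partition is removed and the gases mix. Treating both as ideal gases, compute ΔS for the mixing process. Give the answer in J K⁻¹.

Mole fractions: x_A = 2.22/4.77 = 0.465, x_B = 0.535.
ΔS_mix = −R(n_A ln x_A + n_B ln x_B) = −8.314 × (2.22 ln 0.465 + 2.55 ln 0.535) = 27.4 J/K.

ΔS_mix = 27.4 J/K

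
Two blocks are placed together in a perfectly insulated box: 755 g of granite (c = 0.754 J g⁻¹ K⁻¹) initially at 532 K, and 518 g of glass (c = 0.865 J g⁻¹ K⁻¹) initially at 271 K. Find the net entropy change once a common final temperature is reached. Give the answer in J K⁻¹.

Energy balance: T_f = (m₁c₁T₁ + m₂c₂T₂)/(m₁c₁ + m₂c₂) = 417.05 K.
ΔS₁ = m₁c₁ ln(T_f/T₁) = 569.27 × ln(417.05/532) = -138.6 J/K.
ΔS₂ = m₂c₂ ln(T_f/T₂) = 448.07 × ln(417.05/271) = 193.2 J/K.
ΔS_total = -138.6 + 193.2 = 54.6 J/K.

ΔS_total = 54.6 J/K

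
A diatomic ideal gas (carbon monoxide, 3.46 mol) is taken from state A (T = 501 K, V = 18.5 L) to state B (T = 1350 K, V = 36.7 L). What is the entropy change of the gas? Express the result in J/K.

Entropy is a state function: ΔS = nC_V ln(T₂/T₁) + nR ln(V₂/V₁), with C_V = 5R/2 = 20.79 J mol⁻¹ K⁻¹ for a diatomic ideal gas.
ΔS = 3.46 × [20.79 × ln(1350/501) + 8.314 × ln(36.7/18.5)] = 91 J/K.

ΔS = 91 J/K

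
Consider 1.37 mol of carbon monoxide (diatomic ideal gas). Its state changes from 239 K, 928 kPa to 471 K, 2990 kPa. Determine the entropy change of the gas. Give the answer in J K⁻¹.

ΔS = nC_p ln(T₂/T₁) − nR ln(P₂/P₁), with C_p = 7R/2 = 29.1 J mol⁻¹ K⁻¹ for a diatomic ideal gas.
ΔS = 1.37 × [29.1 × ln(471/239) − 8.314 × ln(2990/928)] = 13.7 J/K.

ΔS = 13.7 J/K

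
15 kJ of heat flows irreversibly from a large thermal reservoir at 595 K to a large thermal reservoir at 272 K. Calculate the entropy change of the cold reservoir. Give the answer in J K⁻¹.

ΔS_cold = 55.1 J/K

The cold reservoir gains heat Q, so ΔS_cold = +Q/T_C = 15000/272 = 55.1 J/K.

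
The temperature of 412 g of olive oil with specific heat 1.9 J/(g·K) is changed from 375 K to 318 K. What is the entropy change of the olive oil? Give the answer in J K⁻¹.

ΔS = ∫dQ_rev/T = m c ln(T₂/T₁) = 412 × 1.9 × ln(318/375) = -129 J/K.

ΔS = -129 J/K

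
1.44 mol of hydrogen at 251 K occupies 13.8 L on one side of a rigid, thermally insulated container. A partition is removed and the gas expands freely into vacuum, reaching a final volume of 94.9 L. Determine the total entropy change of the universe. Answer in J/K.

For an ideal gas in free expansion Q = 0 and W = 0, so T is unchanged.
Entropy is a state function; using a reversible isothermal path, ΔS_gas = nR ln(V₂/V₁) = 1.44 × 8.314 × ln(94.9/13.8) = 23.1 J/K.
The insulated surroundings exchange no heat, so ΔS_surr = 0 and ΔS_universe = ΔS_gas.

ΔS_universe = 23.1 J/K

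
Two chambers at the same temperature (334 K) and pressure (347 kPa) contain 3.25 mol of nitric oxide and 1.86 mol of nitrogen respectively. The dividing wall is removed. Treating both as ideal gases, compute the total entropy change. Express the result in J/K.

ΔS_mix = 27.9 J/K

Mole fractions: x_A = 3.25/5.11 = 0.636, x_B = 0.364.
ΔS_mix = −R(n_A ln x_A + n_B ln x_B) = −8.314 × (3.25 ln 0.636 + 1.86 ln 0.364) = 27.9 J/K.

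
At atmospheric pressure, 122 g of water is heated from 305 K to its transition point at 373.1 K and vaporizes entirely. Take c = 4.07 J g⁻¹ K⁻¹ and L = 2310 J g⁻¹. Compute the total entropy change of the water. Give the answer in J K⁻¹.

Warming step: ΔS₁ = m c ln(T_tr/T_i) = 122 × 4.07 × ln(373.1/305) = 100.1 J/K.
Phase change: ΔS₂ = +mL/T_tr = 122 × 2310 / 373.1 = 755.3 J/K.
ΔS_total = (100.1) + (755.3) = 855 J/K.

ΔS = 855 J/K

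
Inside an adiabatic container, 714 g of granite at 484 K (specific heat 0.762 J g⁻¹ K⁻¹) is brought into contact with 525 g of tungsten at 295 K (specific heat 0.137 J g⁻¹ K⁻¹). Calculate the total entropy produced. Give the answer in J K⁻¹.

ΔS_total = 6.86 J/K

Energy balance: T_f = (m₁c₁T₁ + m₂c₂T₂)/(m₁c₁ + m₂c₂) = 461.93 K.
ΔS₁ = m₁c₁ ln(T_f/T₁) = 544.068 × ln(461.93/484) = -25.39 J/K.
ΔS₂ = m₂c₂ ln(T_f/T₂) = 71.925 × ln(461.93/295) = 32.25 J/K.
ΔS_total = -25.39 + 32.25 = 6.86 J/K.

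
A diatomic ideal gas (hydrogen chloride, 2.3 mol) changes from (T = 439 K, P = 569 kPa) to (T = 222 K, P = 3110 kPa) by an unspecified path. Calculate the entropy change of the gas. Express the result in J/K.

ΔS = -78.1 J/K

ΔS = nC_p ln(T₂/T₁) − nR ln(P₂/P₁), with C_p = 7R/2 = 29.1 J mol⁻¹ K⁻¹ for a diatomic ideal gas.
ΔS = 2.3 × [29.1 × ln(222/439) − 8.314 × ln(3110/569)] = -78.1 J/K.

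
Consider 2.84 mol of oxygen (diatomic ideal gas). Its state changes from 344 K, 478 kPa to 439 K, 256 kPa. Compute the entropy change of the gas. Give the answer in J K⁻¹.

ΔS = 34.9 J/K

ΔS = nC_p ln(T₂/T₁) − nR ln(P₂/P₁), with C_p = 7R/2 = 29.1 J mol⁻¹ K⁻¹ for a diatomic ideal gas.
ΔS = 2.84 × [29.1 × ln(439/344) − 8.314 × ln(256/478)] = 34.9 J/K.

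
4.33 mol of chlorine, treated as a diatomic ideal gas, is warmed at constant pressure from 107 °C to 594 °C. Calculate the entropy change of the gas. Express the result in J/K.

In kelvin: T₁ = 380.15 K, T₂ = 867.15 K. At constant pressure, ΔS = nC_p ln(T₂/T₁) with C_p = 7R/2 = 29.1 J mol⁻¹ K⁻¹.
ΔS = 4.33 × 29.1 × ln(867.15/380.15) = 104 J/K.

ΔS = 104 J/K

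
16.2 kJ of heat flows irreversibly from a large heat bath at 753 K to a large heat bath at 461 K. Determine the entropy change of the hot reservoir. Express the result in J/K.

The hot reservoir loses heat Q, so ΔS_hot = −Q/T_H = −16200/753 = -21.5 J/K.

ΔS_hot = -21.5 J/K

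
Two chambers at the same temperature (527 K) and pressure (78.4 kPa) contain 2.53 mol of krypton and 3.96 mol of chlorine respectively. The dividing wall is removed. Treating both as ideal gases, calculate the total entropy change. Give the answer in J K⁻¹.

ΔS_mix = 36.1 J/K

Mole fractions: x_A = 2.53/6.49 = 0.39, x_B = 0.61.
ΔS_mix = −R(n_A ln x_A + n_B ln x_B) = −8.314 × (2.53 ln 0.39 + 3.96 ln 0.61) = 36.1 J/K.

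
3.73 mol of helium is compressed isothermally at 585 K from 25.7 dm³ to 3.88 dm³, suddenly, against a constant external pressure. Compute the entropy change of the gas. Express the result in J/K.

ΔS_gas = -58.6 J/K

Entropy is a state function, so ΔS_gas depends only on the end states.
For an isothermal ideal gas ΔS_gas = nR ln(V₂/V₁) = 3.73 × 8.314 × ln(3.88/25.7) = -58.6 J/K.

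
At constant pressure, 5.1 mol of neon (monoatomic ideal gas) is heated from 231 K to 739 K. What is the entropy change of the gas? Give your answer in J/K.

At constant pressure, ΔS = nC_p ln(T₂/T₁) with C_p = 5R/2 = 20.79 J mol⁻¹ K⁻¹.
ΔS = 5.1 × 20.79 × ln(739/231) = 123 J/K.

ΔS = 123 J/K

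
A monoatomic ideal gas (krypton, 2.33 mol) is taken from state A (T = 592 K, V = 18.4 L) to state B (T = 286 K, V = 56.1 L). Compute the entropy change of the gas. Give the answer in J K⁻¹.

Entropy is a state function: ΔS = nC_V ln(T₂/T₁) + nR ln(V₂/V₁), with C_V = 3R/2 = 12.47 J mol⁻¹ K⁻¹ for a monoatomic ideal gas.
ΔS = 2.33 × [12.47 × ln(286/592) + 8.314 × ln(56.1/18.4)] = 0.455 J/K.

ΔS = 0.455 J/K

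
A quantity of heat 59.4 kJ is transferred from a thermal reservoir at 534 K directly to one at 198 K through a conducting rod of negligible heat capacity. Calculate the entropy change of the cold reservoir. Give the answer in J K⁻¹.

The cold reservoir gains heat Q, so ΔS_cold = +Q/T_C = 59400/198 = 300 J/K.

ΔS_cold = 300 J/K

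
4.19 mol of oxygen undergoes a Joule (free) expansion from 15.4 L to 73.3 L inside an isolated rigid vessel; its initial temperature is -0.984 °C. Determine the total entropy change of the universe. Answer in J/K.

ΔS_universe = 54.4 J/K

No heat is exchanged and no work is done, so the ideal-gas temperature stays constant.
Entropy is a state function; using a reversible isothermal path, ΔS_gas = nR ln(V₂/V₁) = 4.19 × 8.314 × ln(73.3/15.4) = 54.4 J/K.
The insulated surroundings exchange no heat, so ΔS_surr = 0 and ΔS_universe = ΔS_gas.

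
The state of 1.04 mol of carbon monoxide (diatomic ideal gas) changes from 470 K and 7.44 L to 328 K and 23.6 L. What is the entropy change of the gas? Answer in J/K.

Entropy is a state function: ΔS = nC_V ln(T₂/T₁) + nR ln(V₂/V₁), with C_V = 5R/2 = 20.79 J mol⁻¹ K⁻¹ for a diatomic ideal gas.
ΔS = 1.04 × [20.79 × ln(328/470) + 8.314 × ln(23.6/7.44)] = 2.21 J/K.

ΔS = 2.21 J/K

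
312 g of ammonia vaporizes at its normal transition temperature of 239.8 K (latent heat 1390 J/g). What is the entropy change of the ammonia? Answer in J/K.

Heat absorbed by the substance: Q = mL = 312 × 1390 = 433680 J.
At constant T, ΔS = Q_rev/T = 433680 / 239.8 = 1810 J/K.

ΔS = 1810 J/K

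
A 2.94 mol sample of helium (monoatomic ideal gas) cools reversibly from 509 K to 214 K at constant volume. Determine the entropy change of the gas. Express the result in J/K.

ΔS = -31.8 J/K

At constant volume, ΔS = nC_V ln(T₂/T₁) with C_V = 3R/2 = 12.47 J mol⁻¹ K⁻¹.
ΔS = 2.94 × 12.47 × ln(214/509) = -31.8 J/K.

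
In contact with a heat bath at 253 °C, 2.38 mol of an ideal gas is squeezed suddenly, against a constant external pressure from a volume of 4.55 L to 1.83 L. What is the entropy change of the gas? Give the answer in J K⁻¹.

ΔS_gas = -18 J/K

Entropy is a state function, so ΔS_gas depends only on the end states.
For an isothermal ideal gas ΔS_gas = nR ln(V₂/V₁) = 2.38 × 8.314 × ln(1.83/4.55) = -18 J/K.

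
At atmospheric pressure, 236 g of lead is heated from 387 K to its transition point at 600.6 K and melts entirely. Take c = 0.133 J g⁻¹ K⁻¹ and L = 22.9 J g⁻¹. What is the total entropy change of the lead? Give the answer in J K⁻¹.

Warming step: ΔS₁ = m c ln(T_tr/T_i) = 236 × 0.133 × ln(600.6/387) = 13.8 J/K.
Phase change: ΔS₂ = +mL/T_tr = 236 × 22.9 / 600.6 = 8.998 J/K.
ΔS_total = (13.8) + (8.998) = 22.8 J/K.

ΔS = 22.8 J/K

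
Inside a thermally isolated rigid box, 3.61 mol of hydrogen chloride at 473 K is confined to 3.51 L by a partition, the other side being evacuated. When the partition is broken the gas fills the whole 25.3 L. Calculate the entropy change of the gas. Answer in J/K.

For an ideal gas in free expansion Q = 0 and W = 0, so T is unchanged.
Entropy is a state function; using a reversible isothermal path, ΔS_gas = nR ln(V₂/V₁) = 3.61 × 8.314 × ln(25.3/3.51) = 59.3 J/K.

ΔS_gas = 59.3 J/K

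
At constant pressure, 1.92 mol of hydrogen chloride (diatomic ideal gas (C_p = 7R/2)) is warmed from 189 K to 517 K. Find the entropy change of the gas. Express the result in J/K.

ΔS = 56.2 J/K

At constant pressure, ΔS = nC_p ln(T₂/T₁) with C_p = 7R/2 = 29.1 J mol⁻¹ K⁻¹.
ΔS = 1.92 × 29.1 × ln(517/189) = 56.2 J/K.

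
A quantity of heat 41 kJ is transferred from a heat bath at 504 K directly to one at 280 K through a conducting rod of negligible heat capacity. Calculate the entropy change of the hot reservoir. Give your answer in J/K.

The hot reservoir loses heat Q, so ΔS_hot = −Q/T_H = −41000/504 = -81.3 J/K.

ΔS_hot = -81.3 J/K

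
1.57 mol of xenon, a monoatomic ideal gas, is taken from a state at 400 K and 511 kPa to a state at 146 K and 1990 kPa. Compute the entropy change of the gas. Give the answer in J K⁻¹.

ΔS = nC_p ln(T₂/T₁) − nR ln(P₂/P₁), with C_p = 5R/2 = 20.79 J mol⁻¹ K⁻¹ for a monoatomic ideal gas.
ΔS = 1.57 × [20.79 × ln(146/400) − 8.314 × ln(1990/511)] = -50.6 J/K.

ΔS = -50.6 J/K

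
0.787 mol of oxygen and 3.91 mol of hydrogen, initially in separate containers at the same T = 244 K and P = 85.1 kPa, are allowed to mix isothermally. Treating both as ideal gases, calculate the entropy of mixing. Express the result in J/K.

ΔS_mix = 17.7 J/K

Mole fractions: x_A = 0.787/4.7 = 0.168, x_B = 0.832.
ΔS_mix = −R(n_A ln x_A + n_B ln x_B) = −8.314 × (0.787 ln 0.168 + 3.91 ln 0.832) = 17.7 J/K.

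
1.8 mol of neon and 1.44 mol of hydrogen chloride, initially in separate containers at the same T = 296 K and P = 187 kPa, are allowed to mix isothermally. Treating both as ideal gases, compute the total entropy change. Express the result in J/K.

ΔS_mix = 18.5 J/K

Mole fractions: x_A = 1.8/3.24 = 0.556, x_B = 0.444.
ΔS_mix = −R(n_A ln x_A + n_B ln x_B) = −8.314 × (1.8 ln 0.556 + 1.44 ln 0.444) = 18.5 J/K.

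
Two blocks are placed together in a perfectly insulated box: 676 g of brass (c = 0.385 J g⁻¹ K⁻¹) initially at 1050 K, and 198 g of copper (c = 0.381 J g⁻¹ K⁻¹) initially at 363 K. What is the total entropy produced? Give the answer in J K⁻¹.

Energy balance: T_f = (m₁c₁T₁ + m₂c₂T₂)/(m₁c₁ + m₂c₂) = 895.62 K.
ΔS₁ = m₁c₁ ln(T_f/T₁) = 260.26 × ln(895.62/1050) = -41.39 J/K.
ΔS₂ = m₂c₂ ln(T_f/T₂) = 75.438 × ln(895.62/363) = 68.13 J/K.
ΔS_total = -41.39 + 68.13 = 26.7 J/K.

ΔS_total = 26.7 J/K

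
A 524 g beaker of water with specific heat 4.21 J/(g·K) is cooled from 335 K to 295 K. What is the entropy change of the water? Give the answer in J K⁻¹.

ΔS = -281 J/K

ΔS = ∫dQ_rev/T = m c ln(T₂/T₁) = 524 × 4.21 × ln(295/335) = -281 J/K.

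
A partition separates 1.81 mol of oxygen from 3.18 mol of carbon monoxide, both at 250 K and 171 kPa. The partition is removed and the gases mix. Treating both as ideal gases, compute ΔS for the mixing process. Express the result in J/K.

Mole fractions: x_A = 1.81/4.99 = 0.363, x_B = 0.637.
ΔS_mix = −R(n_A ln x_A + n_B ln x_B) = −8.314 × (1.81 ln 0.363 + 3.18 ln 0.637) = 27.2 J/K.

ΔS_mix = 27.2 J/K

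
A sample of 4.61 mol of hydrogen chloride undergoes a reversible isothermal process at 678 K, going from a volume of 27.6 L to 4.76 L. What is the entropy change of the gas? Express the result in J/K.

For an isothermal ideal gas ΔS_gas = nR ln(V₂/V₁) = 4.61 × 8.314 × ln(4.76/27.6) = -67.4 J/K.

ΔS_gas = -67.4 J/K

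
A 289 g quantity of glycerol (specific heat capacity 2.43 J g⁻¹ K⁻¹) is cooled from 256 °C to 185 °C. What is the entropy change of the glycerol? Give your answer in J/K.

In kelvin: T₁ = 529.15 K, T₂ = 458.15 K. ΔS = ∫dQ_rev/T = m c ln(T₂/T₁) = 289 × 2.43 × ln(458.15/529.15) = -101 J/K.

ΔS = -101 J/K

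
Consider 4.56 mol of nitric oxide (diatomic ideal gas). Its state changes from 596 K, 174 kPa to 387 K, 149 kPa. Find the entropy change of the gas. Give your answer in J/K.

ΔS = nC_p ln(T₂/T₁) − nR ln(P₂/P₁), with C_p = 7R/2 = 29.1 J mol⁻¹ K⁻¹ for a diatomic ideal gas.
ΔS = 4.56 × [29.1 × ln(387/596) − 8.314 × ln(149/174)] = -51.4 J/K.

ΔS = -51.4 J/K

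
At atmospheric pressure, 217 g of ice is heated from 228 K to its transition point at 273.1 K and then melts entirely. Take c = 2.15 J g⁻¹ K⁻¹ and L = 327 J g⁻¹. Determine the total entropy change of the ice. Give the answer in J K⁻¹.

ΔS = 344 J/K

Warming step: ΔS₁ = m c ln(T_tr/T_i) = 217 × 2.15 × ln(273.1/228) = 84.21 J/K.
Phase change: ΔS₂ = +mL/T_tr = 217 × 327 / 273.1 = 259.8 J/K.
ΔS_total = (84.21) + (259.8) = 344 J/K.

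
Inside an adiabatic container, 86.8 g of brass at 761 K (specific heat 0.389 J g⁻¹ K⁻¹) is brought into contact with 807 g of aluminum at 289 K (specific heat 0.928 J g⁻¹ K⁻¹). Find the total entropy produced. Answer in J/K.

ΔS_total = 20.6 J/K

Energy balance: T_f = (m₁c₁T₁ + m₂c₂T₂)/(m₁c₁ + m₂c₂) = 309.36 K.
ΔS₁ = m₁c₁ ln(T_f/T₁) = 33.7652 × ln(309.36/761) = -30.39 J/K.
ΔS₂ = m₂c₂ ln(T_f/T₂) = 748.896 × ln(309.36/289) = 50.99 J/K.
ΔS_total = -30.39 + 50.99 = 20.6 J/K.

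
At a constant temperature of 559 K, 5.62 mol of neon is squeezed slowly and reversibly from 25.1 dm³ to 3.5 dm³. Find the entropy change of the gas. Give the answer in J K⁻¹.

ΔS_gas = -92.1 J/K

For an isothermal ideal gas ΔS_gas = nR ln(V₂/V₁) = 5.62 × 8.314 × ln(3.5/25.1) = -92.1 J/K.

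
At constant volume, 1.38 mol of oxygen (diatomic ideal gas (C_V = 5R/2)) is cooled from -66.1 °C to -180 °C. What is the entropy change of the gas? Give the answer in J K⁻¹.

In kelvin: T₁ = 207.05 K, T₂ = 93.15 K. At constant volume, ΔS = nC_V ln(T₂/T₁) with C_V = 5R/2 = 20.79 J mol⁻¹ K⁻¹.
ΔS = 1.38 × 20.79 × ln(93.15/207.05) = -22.9 J/K.

ΔS = -22.9 J/K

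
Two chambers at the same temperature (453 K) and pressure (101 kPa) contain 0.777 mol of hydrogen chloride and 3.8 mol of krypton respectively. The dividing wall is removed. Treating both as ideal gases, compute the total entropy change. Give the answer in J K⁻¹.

ΔS_mix = 17.3 J/K

Mole fractions: x_A = 0.777/4.58 = 0.17, x_B = 0.83.
ΔS_mix = −R(n_A ln x_A + n_B ln x_B) = −8.314 × (0.777 ln 0.17 + 3.8 ln 0.83) = 17.3 J/K.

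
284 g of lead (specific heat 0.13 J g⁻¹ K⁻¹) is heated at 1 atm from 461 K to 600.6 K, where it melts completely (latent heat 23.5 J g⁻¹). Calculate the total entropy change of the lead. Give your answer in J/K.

ΔS = 20.9 J/K

Warming step: ΔS₁ = m c ln(T_tr/T_i) = 284 × 0.13 × ln(600.6/461) = 9.766 J/K.
Phase change: ΔS₂ = +mL/T_tr = 284 × 23.5 / 600.6 = 11.11 J/K.
ΔS_total = (9.766) + (11.11) = 20.9 J/K.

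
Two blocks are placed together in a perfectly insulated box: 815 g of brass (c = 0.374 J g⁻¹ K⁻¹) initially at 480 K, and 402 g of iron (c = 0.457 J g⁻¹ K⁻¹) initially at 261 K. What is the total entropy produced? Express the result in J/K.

Energy balance: T_f = (m₁c₁T₁ + m₂c₂T₂)/(m₁c₁ + m₂c₂) = 397.64 K.
ΔS₁ = m₁c₁ ln(T_f/T₁) = 304.81 × ln(397.64/480) = -57.37 J/K.
ΔS₂ = m₂c₂ ln(T_f/T₂) = 183.714 × ln(397.64/261) = 77.35 J/K.
ΔS_total = -57.37 + 77.35 = 20 J/K.

ΔS_total = 20 J/K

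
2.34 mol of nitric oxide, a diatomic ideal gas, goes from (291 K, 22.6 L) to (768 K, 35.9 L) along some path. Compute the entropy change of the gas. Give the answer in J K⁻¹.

Entropy is a state function: ΔS = nC_V ln(T₂/T₁) + nR ln(V₂/V₁), with C_V = 5R/2 = 20.79 J mol⁻¹ K⁻¹ for a diatomic ideal gas.
ΔS = 2.34 × [20.79 × ln(768/291) + 8.314 × ln(35.9/22.6)] = 56.2 J/K.

ΔS = 56.2 J/K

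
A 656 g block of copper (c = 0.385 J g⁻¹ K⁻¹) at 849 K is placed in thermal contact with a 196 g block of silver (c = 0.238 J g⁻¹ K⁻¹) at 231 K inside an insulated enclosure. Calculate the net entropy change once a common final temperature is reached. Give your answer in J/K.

ΔS_total = 24.7 J/K

Energy balance: T_f = (m₁c₁T₁ + m₂c₂T₂)/(m₁c₁ + m₂c₂) = 752.65 K.
ΔS₁ = m₁c₁ ln(T_f/T₁) = 252.56 × ln(752.65/849) = -30.42 J/K.
ΔS₂ = m₂c₂ ln(T_f/T₂) = 46.648 × ln(752.65/231) = 55.1 J/K.
ΔS_total = -30.42 + 55.1 = 24.7 J/K.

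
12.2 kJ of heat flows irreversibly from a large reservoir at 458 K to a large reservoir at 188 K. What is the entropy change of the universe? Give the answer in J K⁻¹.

ΔS_hot = −Q/T_H = −12200/458 = -26.638 J/K and ΔS_cold = +Q/T_C = 12200/188 = 64.894 J/K.
ΔS_total = -26.638 + 64.894 = 38.3 J/K, positive as the second law requires.

ΔS_total = 38.3 J/K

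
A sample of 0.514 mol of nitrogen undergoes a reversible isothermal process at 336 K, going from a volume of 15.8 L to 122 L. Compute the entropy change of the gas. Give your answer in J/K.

For an isothermal ideal gas ΔS_gas = nR ln(V₂/V₁) = 0.514 × 8.314 × ln(122/15.8) = 8.73 J/K.

ΔS_gas = 8.73 J/K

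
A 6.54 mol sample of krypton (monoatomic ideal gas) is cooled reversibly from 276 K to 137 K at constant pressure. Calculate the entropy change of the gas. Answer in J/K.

At constant pressure, ΔS = nC_p ln(T₂/T₁) with C_p = 5R/2 = 20.79 J mol⁻¹ K⁻¹.
ΔS = 6.54 × 20.79 × ln(137/276) = -95.2 J/K.

ΔS = -95.2 J/K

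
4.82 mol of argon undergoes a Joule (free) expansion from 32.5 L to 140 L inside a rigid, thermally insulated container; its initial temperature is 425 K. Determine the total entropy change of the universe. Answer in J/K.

For an ideal gas in free expansion Q = 0 and W = 0, so T is unchanged.
Entropy is a state function; using a reversible isothermal path, ΔS_gas = nR ln(V₂/V₁) = 4.82 × 8.314 × ln(140/32.5) = 58.5 J/K.
The insulated surroundings exchange no heat, so ΔS_surr = 0 and ΔS_universe = ΔS_gas.

ΔS_universe = 58.5 J/K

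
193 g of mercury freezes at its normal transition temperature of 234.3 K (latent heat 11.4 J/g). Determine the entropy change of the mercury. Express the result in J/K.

ΔS = -9.39 J/K

Heat released by the substance: Q = −mL = −193 × 11.4 = −2200.2 J.
At constant T, ΔS = Q_rev/T = −2200.2 / 234.3 = -9.39 J/K.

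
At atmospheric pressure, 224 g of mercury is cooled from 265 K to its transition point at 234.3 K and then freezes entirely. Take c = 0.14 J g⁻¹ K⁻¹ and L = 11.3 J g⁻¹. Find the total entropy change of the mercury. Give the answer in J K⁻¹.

Cooling step: ΔS₁ = m c ln(T_tr/T_i) = 224 × 0.14 × ln(234.3/265) = -3.861 J/K.
Phase change: ΔS₂ = −mL/T_tr = −224 × 11.3 / 234.3 = -10.8 J/K.
ΔS_total = (-3.861) + (-10.8) = -14.7 J/K.

ΔS = -14.7 J/K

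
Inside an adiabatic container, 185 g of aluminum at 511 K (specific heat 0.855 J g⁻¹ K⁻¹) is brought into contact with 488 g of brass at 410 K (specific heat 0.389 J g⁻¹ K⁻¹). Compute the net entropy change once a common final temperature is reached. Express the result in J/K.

Energy balance: T_f = (m₁c₁T₁ + m₂c₂T₂)/(m₁c₁ + m₂c₂) = 455.91 K.
ΔS₁ = m₁c₁ ln(T_f/T₁) = 158.175 × ln(455.91/511) = -18.05 J/K.
ΔS₂ = m₂c₂ ln(T_f/T₂) = 189.832 × ln(455.91/410) = 20.15 J/K.
ΔS_total = -18.05 + 20.15 = 2.1 J/K.

ΔS_total = 2.1 J/K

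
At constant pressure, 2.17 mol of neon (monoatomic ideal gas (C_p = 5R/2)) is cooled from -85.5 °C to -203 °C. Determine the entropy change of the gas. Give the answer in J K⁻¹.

In kelvin: T₁ = 187.65 K, T₂ = 70.15 K. At constant pressure, ΔS = nC_p ln(T₂/T₁) with C_p = 5R/2 = 20.79 J mol⁻¹ K⁻¹.
ΔS = 2.17 × 20.79 × ln(70.15/187.65) = -44.4 J/K.

ΔS = -44.4 J/K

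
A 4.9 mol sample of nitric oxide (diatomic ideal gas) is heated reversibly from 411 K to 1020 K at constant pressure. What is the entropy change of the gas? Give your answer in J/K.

At constant pressure, ΔS = nC_p ln(T₂/T₁) with C_p = 7R/2 = 29.1 J mol⁻¹ K⁻¹.
ΔS = 4.9 × 29.1 × ln(1020/411) = 130 J/K.

ΔS = 130 J/K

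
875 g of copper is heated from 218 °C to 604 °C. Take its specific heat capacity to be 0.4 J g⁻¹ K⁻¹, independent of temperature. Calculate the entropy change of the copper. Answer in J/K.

In kelvin: T₁ = 491.15 K, T₂ = 877.15 K. ΔS = ∫dQ_rev/T = m c ln(T₂/T₁) = 875 × 0.4 × ln(877.15/491.15) = 203 J/K.

ΔS = 203 J/K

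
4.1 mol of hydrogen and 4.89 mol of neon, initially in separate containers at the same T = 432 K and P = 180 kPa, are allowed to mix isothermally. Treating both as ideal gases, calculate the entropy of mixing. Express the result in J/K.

ΔS_mix = 51.5 J/K

Mole fractions: x_A = 4.1/8.99 = 0.456, x_B = 0.544.
ΔS_mix = −R(n_A ln x_A + n_B ln x_B) = −8.314 × (4.1 ln 0.456 + 4.89 ln 0.544) = 51.5 J/K.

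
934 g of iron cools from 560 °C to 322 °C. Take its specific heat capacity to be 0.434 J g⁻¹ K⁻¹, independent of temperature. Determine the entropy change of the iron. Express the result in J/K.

In kelvin: T₁ = 833.15 K, T₂ = 595.15 K. ΔS = ∫dQ_rev/T = m c ln(T₂/T₁) = 934 × 0.434 × ln(595.15/833.15) = -136 J/K.

ΔS = -136 J/K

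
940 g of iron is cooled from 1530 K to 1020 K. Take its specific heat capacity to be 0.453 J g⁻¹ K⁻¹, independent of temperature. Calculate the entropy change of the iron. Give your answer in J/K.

ΔS = ∫dQ_rev/T = m c ln(T₂/T₁) = 940 × 0.453 × ln(1020/1530) = -173 J/K.

ΔS = -173 J/K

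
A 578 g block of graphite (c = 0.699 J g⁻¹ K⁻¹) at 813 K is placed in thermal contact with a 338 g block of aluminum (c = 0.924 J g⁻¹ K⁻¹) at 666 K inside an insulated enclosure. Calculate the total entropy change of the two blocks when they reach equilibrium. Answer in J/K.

ΔS_total = 3.47 J/K

Energy balance: T_f = (m₁c₁T₁ + m₂c₂T₂)/(m₁c₁ + m₂c₂) = 748.91 K.
ΔS₁ = m₁c₁ ln(T_f/T₁) = 404.022 × ln(748.91/813) = -33.175 J/K.
ΔS₂ = m₂c₂ ln(T_f/T₂) = 312.312 × ln(748.91/666) = 36.643 J/K.
ΔS_total = -33.175 + 36.643 = 3.47 J/K.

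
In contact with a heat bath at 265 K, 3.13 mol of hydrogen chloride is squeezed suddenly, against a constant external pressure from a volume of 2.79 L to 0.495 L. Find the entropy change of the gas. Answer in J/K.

Entropy is a state function, so ΔS_gas depends only on the end states.
For an isothermal ideal gas ΔS_gas = nR ln(V₂/V₁) = 3.13 × 8.314 × ln(0.495/2.79) = -45 J/K.

ΔS_gas = -45 J/K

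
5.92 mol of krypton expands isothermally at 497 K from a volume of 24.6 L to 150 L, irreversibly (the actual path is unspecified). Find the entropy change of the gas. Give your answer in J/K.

ΔS_gas = 89 J/K

Entropy is a state function, so ΔS_gas depends only on the end states.
For an isothermal ideal gas ΔS_gas = nR ln(V₂/V₁) = 5.92 × 8.314 × ln(150/24.6) = 89 J/K.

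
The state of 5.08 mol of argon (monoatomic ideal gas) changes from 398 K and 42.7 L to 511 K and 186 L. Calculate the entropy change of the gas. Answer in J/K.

ΔS = 78 J/K

Entropy is a state function: ΔS = nC_V ln(T₂/T₁) + nR ln(V₂/V₁), with C_V = 3R/2 = 12.47 J mol⁻¹ K⁻¹ for a monoatomic ideal gas.
ΔS = 5.08 × [12.47 × ln(511/398) + 8.314 × ln(186/42.7)] = 78 J/K.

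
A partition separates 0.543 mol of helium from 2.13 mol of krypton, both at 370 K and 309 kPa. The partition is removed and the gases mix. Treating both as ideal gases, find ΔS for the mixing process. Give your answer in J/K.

Mole fractions: x_A = 0.543/2.67 = 0.203, x_B = 0.797.
ΔS_mix = −R(n_A ln x_A + n_B ln x_B) = −8.314 × (0.543 ln 0.203 + 2.13 ln 0.797) = 11.2 J/K.

ΔS_mix = 11.2 J/K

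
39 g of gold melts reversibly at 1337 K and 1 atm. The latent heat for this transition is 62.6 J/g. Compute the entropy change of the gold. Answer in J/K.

Heat absorbed by the substance: Q = mL = 39 × 62.6 = 2441.4 J.
At constant T, ΔS = Q_rev/T = 2441.4 / 1337 = 1.83 J/K.

ΔS = 1.83 J/K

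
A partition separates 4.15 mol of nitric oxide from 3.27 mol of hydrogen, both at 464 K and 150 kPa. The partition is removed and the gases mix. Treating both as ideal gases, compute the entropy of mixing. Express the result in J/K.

Mole fractions: x_A = 4.15/7.42 = 0.559, x_B = 0.441.
ΔS_mix = −R(n_A ln x_A + n_B ln x_B) = −8.314 × (4.15 ln 0.559 + 3.27 ln 0.441) = 42.3 J/K.

ΔS_mix = 42.3 J/K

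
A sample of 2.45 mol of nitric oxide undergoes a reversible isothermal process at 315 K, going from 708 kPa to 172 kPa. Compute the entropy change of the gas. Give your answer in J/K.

ΔS_gas = 28.8 J/K

For an isothermal ideal gas ΔS_gas = nR ln(P₁/P₂) = 2.45 × 8.314 × ln(708/172) = 28.8 J/K.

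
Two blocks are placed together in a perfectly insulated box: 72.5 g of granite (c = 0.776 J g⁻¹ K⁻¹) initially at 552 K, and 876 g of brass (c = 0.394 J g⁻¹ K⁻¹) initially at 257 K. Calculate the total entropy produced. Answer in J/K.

Energy balance: T_f = (m₁c₁T₁ + m₂c₂T₂)/(m₁c₁ + m₂c₂) = 298.35 K.
ΔS₁ = m₁c₁ ln(T_f/T₁) = 56.26 × ln(298.35/552) = -34.62 J/K.
ΔS₂ = m₂c₂ ln(T_f/T₂) = 345.144 × ln(298.35/257) = 51.49 J/K.
ΔS_total = -34.62 + 51.49 = 16.9 J/K.

ΔS_total = 16.9 J/K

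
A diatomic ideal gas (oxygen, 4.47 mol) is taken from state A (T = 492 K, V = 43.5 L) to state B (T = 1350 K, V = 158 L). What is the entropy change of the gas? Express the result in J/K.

Entropy is a state function: ΔS = nC_V ln(T₂/T₁) + nR ln(V₂/V₁), with C_V = 5R/2 = 20.79 J mol⁻¹ K⁻¹ for a diatomic ideal gas.
ΔS = 4.47 × [20.79 × ln(1350/492) + 8.314 × ln(158/43.5)] = 142 J/K.

ΔS = 142 J/K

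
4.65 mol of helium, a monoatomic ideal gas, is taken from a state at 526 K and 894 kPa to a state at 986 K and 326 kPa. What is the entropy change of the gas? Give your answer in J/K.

ΔS = nC_p ln(T₂/T₁) − nR ln(P₂/P₁), with C_p = 5R/2 = 20.79 J mol⁻¹ K⁻¹ for a monoatomic ideal gas.
ΔS = 4.65 × [20.79 × ln(986/526) − 8.314 × ln(326/894)] = 99.7 J/K.

ΔS = 99.7 J/K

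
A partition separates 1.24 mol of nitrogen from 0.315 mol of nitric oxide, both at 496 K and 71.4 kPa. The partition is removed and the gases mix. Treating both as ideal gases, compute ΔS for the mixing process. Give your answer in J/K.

Mole fractions: x_A = 1.24/1.55 = 0.797, x_B = 0.203.
ΔS_mix = −R(n_A ln x_A + n_B ln x_B) = −8.314 × (1.24 ln 0.797 + 0.315 ln 0.203) = 6.52 J/K.

ΔS_mix = 6.52 J/K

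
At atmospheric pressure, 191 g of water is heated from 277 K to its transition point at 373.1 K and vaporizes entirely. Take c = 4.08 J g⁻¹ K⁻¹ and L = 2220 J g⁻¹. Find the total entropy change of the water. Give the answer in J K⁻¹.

ΔS = 1370 J/K

Warming step: ΔS₁ = m c ln(T_tr/T_i) = 191 × 4.08 × ln(373.1/277) = 232.1 J/K.
Phase change: ΔS₂ = +mL/T_tr = 191 × 2220 / 373.1 = 1136 J/K.
ΔS_total = (232.1) + (1136) = 1370 J/K.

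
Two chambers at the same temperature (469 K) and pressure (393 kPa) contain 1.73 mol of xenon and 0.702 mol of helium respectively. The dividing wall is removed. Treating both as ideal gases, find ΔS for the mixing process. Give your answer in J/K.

ΔS_mix = 12.2 J/K

Mole fractions: x_A = 1.73/2.43 = 0.711, x_B = 0.289.
ΔS_mix = −R(n_A ln x_A + n_B ln x_B) = −8.314 × (1.73 ln 0.711 + 0.702 ln 0.289) = 12.2 J/K.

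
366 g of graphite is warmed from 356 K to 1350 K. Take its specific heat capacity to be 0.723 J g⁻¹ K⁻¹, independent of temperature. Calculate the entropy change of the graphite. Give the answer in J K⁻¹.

ΔS = ∫dQ_rev/T = m c ln(T₂/T₁) = 366 × 0.723 × ln(1350/356) = 353 J/K.

ΔS = 353 J/K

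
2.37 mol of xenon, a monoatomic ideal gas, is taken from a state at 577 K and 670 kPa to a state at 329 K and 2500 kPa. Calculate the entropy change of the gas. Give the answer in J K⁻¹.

ΔS = nC_p ln(T₂/T₁) − nR ln(P₂/P₁), with C_p = 5R/2 = 20.79 J mol⁻¹ K⁻¹ for a monoatomic ideal gas.
ΔS = 2.37 × [20.79 × ln(329/577) − 8.314 × ln(2500/670)] = -53.6 J/K.

ΔS = -53.6 J/K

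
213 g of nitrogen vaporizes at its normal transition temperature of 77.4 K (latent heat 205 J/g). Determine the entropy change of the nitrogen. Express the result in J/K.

Heat absorbed by the substance: Q = mL = 213 × 205 = 43665 J.
At constant T, ΔS = Q_rev/T = 43665 / 77.4 = 564 J/K.

ΔS = 564 J/K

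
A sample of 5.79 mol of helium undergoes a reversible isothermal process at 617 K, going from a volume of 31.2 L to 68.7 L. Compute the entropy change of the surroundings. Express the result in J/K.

For an isothermal ideal gas ΔS_gas = nR ln(V₂/V₁) = 5.79 × 8.314 × ln(68.7/31.2) = 38 J/K.
The process is reversible, so ΔS_surr = −ΔS_gas = -38 J/K and ΔS_universe = 0.

ΔS_surr = -38 J/K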